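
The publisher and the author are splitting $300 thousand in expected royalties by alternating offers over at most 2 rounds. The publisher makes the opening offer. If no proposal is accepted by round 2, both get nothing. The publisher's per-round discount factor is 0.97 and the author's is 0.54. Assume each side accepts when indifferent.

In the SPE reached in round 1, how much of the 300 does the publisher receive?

By backward induction:
Round 2 (the author proposes): the publisher will accept anything ≥ 0, so the author offers 0 and keeps 300.
Round 1 (the publisher proposes): the author can get 300 next round, worth 0.54 × 300 = 162 now; the publisher offers that and keeps 138.

138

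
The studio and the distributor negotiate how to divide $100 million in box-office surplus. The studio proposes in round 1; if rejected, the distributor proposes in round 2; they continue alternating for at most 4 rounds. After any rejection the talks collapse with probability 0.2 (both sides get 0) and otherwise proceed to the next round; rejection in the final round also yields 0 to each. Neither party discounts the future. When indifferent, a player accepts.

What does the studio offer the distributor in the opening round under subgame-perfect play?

Round 4 (the distributor proposes): rejection yields 0 for the studio; the distributor offers 0 and keeps 100.
Round 3 (the studio proposes): rejecting gives the distributor an expected 0.8 × 100 = 80, so the studio offers 80, keeping 20.
Round 2 (the distributor proposes): rejecting gives the studio an expected 0.8 × 20 = 16; the distributor offers that and keeps 84.
Round 1 (the studio proposes): rejecting gives the distributor an expected 0.8 × 84 = 67.2. The studio offers 67.2 and keeps 100 − 67.2 = 32.8.

67.2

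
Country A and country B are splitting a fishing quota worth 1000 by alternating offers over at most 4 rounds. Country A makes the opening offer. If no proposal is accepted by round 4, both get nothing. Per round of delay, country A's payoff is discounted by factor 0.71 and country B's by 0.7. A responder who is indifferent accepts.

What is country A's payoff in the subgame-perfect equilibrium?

449.1

Solve by backward induction from round 4.
Round 4 (country B proposes): country A will accept anything ≥ 0, so country B offers 0 and keeps 1000.
Round 3 (country A proposes): country B can get 1000 next round, worth 0.7 × 1000 = 700 now; country A offers that and keeps 300.
Round 2 (country B proposes): country A can get 300 next round, worth 0.71 × 300 = 213 now; country B offers that and keeps 787.
Round 1 (country A proposes): country B can get 787 next round, worth 0.7 × 787 = 550.9 now; country A offers that and keeps 449.1.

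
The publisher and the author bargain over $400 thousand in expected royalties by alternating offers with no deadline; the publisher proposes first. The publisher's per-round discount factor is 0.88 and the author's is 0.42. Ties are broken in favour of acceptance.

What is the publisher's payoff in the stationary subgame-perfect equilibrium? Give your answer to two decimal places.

368.02

When the publisher proposes, the author accepts any offer worth at least 0.42 times what the author would get by proposing next round; and vice versa.
This gives x = 400 − 0.42y and y = 400 − 0.88x, where x and y are each side's share when it proposes.
Hence (1 − 0.42·0.88)x = 400(1 − 0.42), i.e. 0.6304·x = 232.
x ≈ 368.0203; the author's share is 400 − x ≈ 31.9797.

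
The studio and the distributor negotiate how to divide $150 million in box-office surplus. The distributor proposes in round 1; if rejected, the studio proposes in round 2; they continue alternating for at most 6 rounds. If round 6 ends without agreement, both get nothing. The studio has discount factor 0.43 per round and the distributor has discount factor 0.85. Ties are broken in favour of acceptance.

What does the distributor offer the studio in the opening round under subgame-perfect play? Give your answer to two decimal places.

Round 6 (the studio proposes): rejection yields 0 for the distributor; the studio offers 0 and keeps 150.
Round 5 (the distributor proposes): the studio can get 150 next round, worth 0.43 × 150 = 64.5 now. The distributor offers 64.5 and keeps 150 − 64.5 = 85.5.
Round 4 (the studio proposes): the distributor can get 85.5 next round, worth 0.85 × 85.5 = 72.675 now, so the studio offers 72.675, keeping 77.325.
Round 3 (the distributor proposes): the studio can get 77.325 next round, worth 0.43 × 77.325 = 33.24975 now, so the distributor offers 33.24975, keeping 116.75025.
Round 2 (the studio proposes): the distributor can get 116.75025 next round, worth 0.85 × 116.75025 = 99.2377125 now. The studio offers 99.2377125 and keeps 150 − 99.2377125 = 50.7622875.
Round 1 (the distributor proposes): the studio can get 50.7622875 next round, worth 0.43 × 50.7622875 = 21.827783625 now; the distributor offers that and keeps 128.172216375.

21.83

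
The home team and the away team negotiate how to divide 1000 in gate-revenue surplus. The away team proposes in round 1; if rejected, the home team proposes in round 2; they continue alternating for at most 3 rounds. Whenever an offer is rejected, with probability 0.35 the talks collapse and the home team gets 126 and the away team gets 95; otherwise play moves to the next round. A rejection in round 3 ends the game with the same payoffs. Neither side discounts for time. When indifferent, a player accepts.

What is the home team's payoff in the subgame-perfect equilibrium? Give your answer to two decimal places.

303.22

Round 3 (the away team proposes): the home team gets 126 if talks fail, so the away team offers 126 and keeps 874.
Round 2 (the home team proposes): rejecting gives the away team an expected 0.65 × 874 + 0.35 × 95 = 601.35. The home team offers 601.35 and keeps 1000 − 601.35 = 398.65.
Round 1 (the away team proposes): rejecting gives the home team an expected 0.65 × 398.65 + 0.35 × 126 = 303.2225. The away team offers 303.2225 and keeps 1000 − 303.2225 = 696.7775.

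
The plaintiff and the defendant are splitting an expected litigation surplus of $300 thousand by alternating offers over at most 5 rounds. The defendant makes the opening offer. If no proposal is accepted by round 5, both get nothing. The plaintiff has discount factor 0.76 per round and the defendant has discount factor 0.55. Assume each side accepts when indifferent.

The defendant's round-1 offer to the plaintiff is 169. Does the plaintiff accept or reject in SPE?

Work out the plaintiff's continuation value if the offer is rejected.
Round 5 (the defendant proposes): rejection yields 0 for the plaintiff; the defendant offers 0 and keeps 300.
Round 4 (the plaintiff proposes): the defendant can get 300 next round, worth 0.55 × 300 = 165 now. The plaintiff offers 165 and keeps 300 − 165 = 135.
Round 3 (the defendant proposes): the plaintiff can get 135 next round, worth 0.76 × 135 = 102.6 now; the defendant offers that and keeps 197.4.
Round 2 (the plaintiff proposes): the defendant can get 197.4 next round, worth 0.55 × 197.4 = 108.57 now, so the plaintiff offers 108.57, keeping 191.43.
So by rejecting in round 1, the plaintiff gets 191.43 next round, worth 0.76 × 191.43 = 145.4868 now.
Offer 169 ≥ 145.4868, so the plaintiff accepts.

Accept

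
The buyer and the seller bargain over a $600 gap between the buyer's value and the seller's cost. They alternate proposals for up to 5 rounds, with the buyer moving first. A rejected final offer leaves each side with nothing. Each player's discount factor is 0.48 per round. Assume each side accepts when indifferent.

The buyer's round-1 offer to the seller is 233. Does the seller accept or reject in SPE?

Work out the seller's continuation value if the offer is rejected.
Round 5 (the buyer proposes): the seller will accept anything ≥ 0, so the buyer offers 0 and keeps 600.
Round 4 (the seller proposes): the buyer can get 600 next round, worth 0.48 × 600 = 288 now; the seller offers that and keeps 312.
Round 3 (the buyer proposes): the seller can get 312 next round, worth 0.48 × 312 = 149.76 now; the buyer offers that and keeps 450.24.
Round 2 (the seller proposes): the buyer can get 450.24 next round, worth 0.48 × 450.24 = 216.1152 now. The seller offers 216.1152 and keeps 600 − 216.1152 = 383.8848.
So by rejecting in round 1, the seller gets 383.8848 next round, worth 0.48 × 383.8848 = 184.264704 now.
Offer 233 ≥ 184.264704, so the seller accepts.

Accept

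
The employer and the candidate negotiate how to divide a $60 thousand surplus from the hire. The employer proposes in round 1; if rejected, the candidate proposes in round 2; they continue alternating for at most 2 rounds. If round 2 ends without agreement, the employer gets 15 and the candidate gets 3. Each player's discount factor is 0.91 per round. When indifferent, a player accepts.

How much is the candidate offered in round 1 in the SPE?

Work backward from the last round.
Round 2 (the candidate proposes): the employer gets 15 if talks fail, so the candidate offers 15 and keeps 45.
Round 1 (the employer proposes): the candidate can get 45 next round, worth 0.91 × 45 = 40.95 now, so the employer offers 40.95, keeping 19.05.

40.95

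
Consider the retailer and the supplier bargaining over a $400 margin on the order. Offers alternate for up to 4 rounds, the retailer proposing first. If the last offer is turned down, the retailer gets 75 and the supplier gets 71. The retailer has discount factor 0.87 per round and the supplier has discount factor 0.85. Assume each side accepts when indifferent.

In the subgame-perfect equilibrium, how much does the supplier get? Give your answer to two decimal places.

248.49

Round 4 (the supplier proposes): the retailer gets 75 if talks fail, so the supplier offers 75 and keeps 325.
Round 3 (the retailer proposes): the supplier can get 325 next round, worth 0.85 × 325 = 276.25 now, so the retailer offers 276.25, keeping 123.75.
Round 2 (the supplier proposes): the retailer can get 123.75 next round, worth 0.87 × 123.75 = 107.6625 now; the supplier offers that and keeps 292.3375.
Round 1 (the retailer proposes): the supplier can get 292.3375 next round, worth 0.85 × 292.3375 = 248.486875 now; the retailer offers that and keeps 151.513125.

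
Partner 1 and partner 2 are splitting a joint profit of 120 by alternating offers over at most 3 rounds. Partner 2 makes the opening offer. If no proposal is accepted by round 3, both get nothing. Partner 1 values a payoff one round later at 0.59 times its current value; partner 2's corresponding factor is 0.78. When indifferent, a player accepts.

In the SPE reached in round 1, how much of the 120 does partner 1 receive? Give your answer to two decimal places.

Round 3 (partner 2 proposes): rejection yields 0 for partner 1; partner 2 offers 0 and keeps 120.
Round 2 (partner 1 proposes): partner 2 can get 120 next round, worth 0.78 × 120 = 93.6 now, so partner 1 offers 93.6, keeping 26.4.
Round 1 (partner 2 proposes): partner 1 can get 26.4 next round, worth 0.59 × 26.4 = 15.576 now; partner 2 offers that and keeps 104.424.

15.58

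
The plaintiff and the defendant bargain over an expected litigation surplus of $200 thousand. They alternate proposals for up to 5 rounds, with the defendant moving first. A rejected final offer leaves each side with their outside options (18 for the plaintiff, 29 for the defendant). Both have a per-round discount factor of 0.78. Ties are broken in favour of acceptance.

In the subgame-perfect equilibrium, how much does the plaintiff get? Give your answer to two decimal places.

Round 5 (the defendant proposes): the plaintiff gets 18 if talks fail, so the defendant offers 18 and keeps 182.
Round 4 (the plaintiff proposes): the defendant can get 182 next round, worth 0.78 × 182 = 141.96 now. The plaintiff offers 141.96 and keeps 200 − 141.96 = 58.04.
Round 3 (the defendant proposes): the plaintiff can get 58.04 next round, worth 0.78 × 58.04 = 45.2712 now, so the defendant offers 45.2712, keeping 154.7288.
Round 2 (the plaintiff proposes): the defendant can get 154.7288 next round, worth 0.78 × 154.7288 = 120.688464 now, so the plaintiff offers 120.688464, keeping 79.311536.
Round 1 (the defendant proposes): the plaintiff can get 79.311536 next round, worth 0.78 × 79.311536 = 61.86299808 now. The defendant offers 61.86299808 and keeps 200 − 61.86299808 = 138.13700192.

61.86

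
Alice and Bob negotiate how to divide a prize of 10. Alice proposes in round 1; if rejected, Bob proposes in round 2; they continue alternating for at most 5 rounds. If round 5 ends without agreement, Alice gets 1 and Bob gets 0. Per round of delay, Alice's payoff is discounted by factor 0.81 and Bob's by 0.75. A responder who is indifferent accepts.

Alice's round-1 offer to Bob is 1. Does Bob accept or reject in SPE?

Round 5 (Alice proposes): Bob will accept anything ≥ 0, so Alice offers 0 and keeps 10.
Round 4 (Bob proposes): Alice can get 10 next round, worth 0.81 × 10 = 8.1 now, so Bob offers 8.1, keeping 1.9.
Round 3 (Alice proposes): Bob can get 1.9 next round, worth 0.75 × 1.9 = 1.425 now. Alice offers 1.425 and keeps 10 − 1.425 = 8.575.
Round 2 (Bob proposes): Alice can get 8.575 next round, worth 0.81 × 8.575 = 6.94575 now. Bob offers 6.94575 and keeps 10 − 6.94575 = 3.05425.
So by rejecting in round 1, Bob gets 3.05425 next round, worth 0.75 × 3.05425 = 2.2906875 now.
Offer 1 < 2.2906875, so Bob rejects.

Reject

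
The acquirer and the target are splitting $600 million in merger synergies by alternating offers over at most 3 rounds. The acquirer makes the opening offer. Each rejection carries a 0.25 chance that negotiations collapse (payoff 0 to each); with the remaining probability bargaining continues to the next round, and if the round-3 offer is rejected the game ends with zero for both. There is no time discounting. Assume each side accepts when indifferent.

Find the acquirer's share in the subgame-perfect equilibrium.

Round 3 (the acquirer proposes): the target will accept anything ≥ 0, so the acquirer offers 0 and keeps 600.
Round 2 (the target proposes): rejecting gives the acquirer an expected 0.75 × 600 = 450, so the target offers 450, keeping 150.
Round 1 (the acquirer proposes): rejecting gives the target an expected 0.75 × 150 = 112.5, so the acquirer offers 112.5, keeping 487.5.

487.5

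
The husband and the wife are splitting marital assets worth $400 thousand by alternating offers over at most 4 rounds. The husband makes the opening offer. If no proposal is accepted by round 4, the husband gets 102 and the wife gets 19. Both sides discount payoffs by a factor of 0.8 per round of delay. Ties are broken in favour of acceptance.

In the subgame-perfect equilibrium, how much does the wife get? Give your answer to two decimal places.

216.58

Round 4 (the wife proposes): the husband gets 102 if talks fail, so the wife offers 102 and keeps 298.
Round 3 (the husband proposes): the wife can get 298 next round, worth 0.8 × 298 = 238.4 now. The husband offers 238.4 and keeps 400 − 238.4 = 161.6.
Round 2 (the wife proposes): the husband can get 161.6 next round, worth 0.8 × 161.6 = 129.28 now; the wife offers that and keeps 270.72.
Round 1 (the husband proposes): the wife can get 270.72 next round, worth 0.8 × 270.72 = 216.576 now, so the husband offers 216.576, keeping 183.424.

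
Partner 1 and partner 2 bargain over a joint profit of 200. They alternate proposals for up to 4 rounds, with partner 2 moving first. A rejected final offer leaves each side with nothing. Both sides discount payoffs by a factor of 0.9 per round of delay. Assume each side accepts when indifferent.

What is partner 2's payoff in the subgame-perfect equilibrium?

By backward induction:
Round 4 (partner 1 proposes): partner 2 will accept anything ≥ 0, so partner 1 offers 0 and keeps 200.
Round 3 (partner 2 proposes): partner 1 can get 200 next round, worth 0.9 × 200 = 180 now. Partner 2 offers 180 and keeps 200 − 180 = 20.
Round 2 (partner 1 proposes): partner 2 can get 20 next round, worth 0.9 × 20 = 18 now. Partner 1 offers 18 and keeps 200 − 18 = 182.
Round 1 (partner 2 proposes): partner 1 can get 182 next round, worth 0.9 × 182 = 163.8 now. Partner 2 offers 163.8 and keeps 200 − 163.8 = 36.2.

36.2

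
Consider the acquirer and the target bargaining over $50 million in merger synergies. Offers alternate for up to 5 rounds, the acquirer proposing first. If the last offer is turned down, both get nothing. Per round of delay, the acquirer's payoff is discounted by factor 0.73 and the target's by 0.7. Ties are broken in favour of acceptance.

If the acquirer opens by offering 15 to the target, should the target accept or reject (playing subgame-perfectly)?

Round 5 (the acquirer proposes): rejection yields 0 for the target; the acquirer offers 0 and keeps 50.
Round 4 (the target proposes): the acquirer can get 50 next round, worth 0.73 × 50 = 36.5 now. The target offers 36.5 and keeps 50 − 36.5 = 13.5.
Round 3 (the acquirer proposes): the target can get 13.5 next round, worth 0.7 × 13.5 = 9.45 now, so the acquirer offers 9.45, keeping 40.55.
Round 2 (the target proposes): the acquirer can get 40.55 next round, worth 0.73 × 40.55 = 29.6015 now. The target offers 29.6015 and keeps 50 − 29.6015 = 20.3985.
So by rejecting in round 1, the target gets 20.3985 next round, worth 0.7 × 20.3985 = 14.27895 now.
Offer 15 ≥ 14.27895, so the target accepts.

Accept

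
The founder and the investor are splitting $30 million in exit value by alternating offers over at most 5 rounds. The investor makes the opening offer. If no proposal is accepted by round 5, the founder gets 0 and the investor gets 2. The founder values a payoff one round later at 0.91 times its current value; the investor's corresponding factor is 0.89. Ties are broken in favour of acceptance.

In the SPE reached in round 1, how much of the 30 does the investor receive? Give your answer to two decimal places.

24.56

Round 5 (the investor proposes): the founder will accept anything ≥ 0, so the investor offers 0 and keeps 30.
Round 4 (the founder proposes): the investor can get 30 next round, worth 0.89 × 30 = 26.7 now. The founder offers 26.7 and keeps 30 − 26.7 = 3.3.
Round 3 (the investor proposes): the founder can get 3.3 next round, worth 0.91 × 3.3 = 3.003 now; the investor offers that and keeps 26.997.
Round 2 (the founder proposes): the investor can get 26.997 next round, worth 0.89 × 26.997 = 24.02733 now; the founder offers that and keeps 5.97267.
Round 1 (the investor proposes): the founder can get 5.97267 next round, worth 0.91 × 5.97267 = 5.4351297 now. The investor offers 5.4351297 and keeps 30 − 5.4351297 = 24.5648703.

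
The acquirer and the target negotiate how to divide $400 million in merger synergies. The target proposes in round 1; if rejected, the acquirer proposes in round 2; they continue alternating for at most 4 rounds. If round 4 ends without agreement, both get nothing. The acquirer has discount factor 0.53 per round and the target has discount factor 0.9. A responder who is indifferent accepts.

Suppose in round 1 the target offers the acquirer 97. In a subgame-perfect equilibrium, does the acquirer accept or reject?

Round 4 (the acquirer proposes): the target will accept anything ≥ 0, so the acquirer offers 0 and keeps 400.
Round 3 (the target proposes): the acquirer can get 400 next round, worth 0.53 × 400 = 212 now. The target offers 212 and keeps 400 − 212 = 188.
Round 2 (the acquirer proposes): the target can get 188 next round, worth 0.9 × 188 = 169.2 now. The acquirer offers 169.2 and keeps 400 − 169.2 = 230.8.
So by rejecting in round 1, the acquirer gets 230.8 next round, worth 0.53 × 230.8 = 122.324 now.
Offer 97 < 122.324, so the acquirer rejects.

Reject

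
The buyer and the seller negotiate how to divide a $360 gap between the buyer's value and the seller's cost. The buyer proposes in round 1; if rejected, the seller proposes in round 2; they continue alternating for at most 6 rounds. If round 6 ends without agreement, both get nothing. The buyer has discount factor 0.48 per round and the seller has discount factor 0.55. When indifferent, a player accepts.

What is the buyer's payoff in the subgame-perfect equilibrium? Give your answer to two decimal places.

Solve by backward induction from round 6.
Round 6 (the seller proposes): the buyer will accept anything ≥ 0, so the seller offers 0 and keeps 360.
Round 5 (the buyer proposes): the seller can get 360 next round, worth 0.55 × 360 = 198 now. The buyer offers 198 and keeps 360 − 198 = 162.
Round 4 (the seller proposes): the buyer can get 162 next round, worth 0.48 × 162 = 77.76 now; the seller offers that and keeps 282.24.
Round 3 (the buyer proposes): the seller can get 282.24 next round, worth 0.55 × 282.24 = 155.232 now, so the buyer offers 155.232, keeping 204.768.
Round 2 (the seller proposes): the buyer can get 204.768 next round, worth 0.48 × 204.768 = 98.28864 now. The seller offers 98.28864 and keeps 360 − 98.28864 = 261.71136.
Round 1 (the buyer proposes): the seller can get 261.71136 next round, worth 0.55 × 261.71136 = 143.941248 now, so the buyer offers 143.941248, keeping 216.058752.

216.06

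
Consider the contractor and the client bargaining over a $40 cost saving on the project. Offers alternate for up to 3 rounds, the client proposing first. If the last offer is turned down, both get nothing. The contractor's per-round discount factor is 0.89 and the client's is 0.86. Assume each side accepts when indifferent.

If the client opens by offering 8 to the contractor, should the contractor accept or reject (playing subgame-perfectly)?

Accept

Work out the contractor's continuation value if the offer is rejected.
Round 3 (the client proposes): rejection yields 0 for the contractor; the client offers 0 and keeps 40.
Round 2 (the contractor proposes): the client can get 40 next round, worth 0.86 × 40 = 34.4 now. The contractor offers 34.4 and keeps 40 − 34.4 = 5.6.
So by rejecting in round 1, the contractor gets 5.6 next round, worth 0.89 × 5.6 = 4.984 now.
Offer 8 ≥ 4.984, so the contractor accepts.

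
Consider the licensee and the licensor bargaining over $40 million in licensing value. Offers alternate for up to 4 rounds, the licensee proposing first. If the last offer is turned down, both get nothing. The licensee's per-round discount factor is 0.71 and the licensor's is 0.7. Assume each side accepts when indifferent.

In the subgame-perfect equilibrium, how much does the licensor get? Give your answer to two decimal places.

22.04

Round 4 (the licensor proposes): rejection yields 0 for the licensee; the licensor offers 0 and keeps 40.
Round 3 (the licensee proposes): the licensor can get 40 next round, worth 0.7 × 40 = 28 now, so the licensee offers 28, keeping 12.
Round 2 (the licensor proposes): the licensee can get 12 next round, worth 0.71 × 12 = 8.52 now, so the licensor offers 8.52, keeping 31.48.
Round 1 (the licensee proposes): the licensor can get 31.48 next round, worth 0.7 × 31.48 = 22.036 now, so the licensee offers 22.036, keeping 17.964.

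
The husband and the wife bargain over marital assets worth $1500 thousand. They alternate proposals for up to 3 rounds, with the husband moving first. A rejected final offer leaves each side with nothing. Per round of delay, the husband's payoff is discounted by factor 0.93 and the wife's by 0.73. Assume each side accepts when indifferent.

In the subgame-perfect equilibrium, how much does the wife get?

Round 3 (the husband proposes): the wife will accept anything ≥ 0, so the husband offers 0 and keeps 1500.
Round 2 (the wife proposes): the husband can get 1500 next round, worth 0.93 × 1500 = 1395 now. The wife offers 1395 and keeps 1500 − 1395 = 105.
Round 1 (the husband proposes): the wife can get 105 next round, worth 0.73 × 105 = 76.65 now; the husband offers that and keeps 1423.35.

76.65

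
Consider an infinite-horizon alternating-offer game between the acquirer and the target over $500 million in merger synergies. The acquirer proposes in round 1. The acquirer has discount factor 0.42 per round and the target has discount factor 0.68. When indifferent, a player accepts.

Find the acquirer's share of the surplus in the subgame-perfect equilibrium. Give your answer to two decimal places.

When the acquirer proposes, the target accepts any offer worth at least 0.68 times what the target would get by proposing next round; and vice versa.
This gives x = 500 − 0.68y and y = 500 − 0.42x, where x and y are each side's share when it proposes.
Hence (1 − 0.68·0.42)x = 500(1 − 0.68), i.e. 0.7144·x = 160.
x ≈ 223.9642; the target's share is 500 − x ≈ 276.0358.

223.96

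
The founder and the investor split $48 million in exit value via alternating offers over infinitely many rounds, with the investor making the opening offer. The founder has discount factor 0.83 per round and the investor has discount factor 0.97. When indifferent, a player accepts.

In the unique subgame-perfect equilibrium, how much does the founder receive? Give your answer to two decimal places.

6.13

In a stationary SPE each proposer offers the other exactly their discounted continuation value.
If the investor keeps x when proposing and the founder keeps y when proposing, then x = 48 − 0.83y and y = 48 − 0.97x.
Solving: x = 48(1 − 0.83) / (1 − 0.97·0.83) = 8.16 / 0.1949 ≈ 41.8676.
The founder gets 48 − 41.8676 ≈ 6.1324.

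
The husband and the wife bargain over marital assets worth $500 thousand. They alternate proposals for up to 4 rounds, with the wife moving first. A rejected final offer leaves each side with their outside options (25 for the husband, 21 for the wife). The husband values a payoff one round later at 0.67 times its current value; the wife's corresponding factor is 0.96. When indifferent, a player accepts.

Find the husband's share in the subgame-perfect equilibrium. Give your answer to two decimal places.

Round 4 (the husband proposes): the wife gets 21 if talks fail, so the husband offers 21 and keeps 479.
Round 3 (the wife proposes): the husband can get 479 next round, worth 0.67 × 479 = 320.93 now, so the wife offers 320.93, keeping 179.07.
Round 2 (the husband proposes): the wife can get 179.07 next round, worth 0.96 × 179.07 = 171.9072 now; the husband offers that and keeps 328.0928.
Round 1 (the wife proposes): the husband can get 328.0928 next round, worth 0.67 × 328.0928 = 219.822176 now, so the wife offers 219.822176, keeping 280.177824.

219.82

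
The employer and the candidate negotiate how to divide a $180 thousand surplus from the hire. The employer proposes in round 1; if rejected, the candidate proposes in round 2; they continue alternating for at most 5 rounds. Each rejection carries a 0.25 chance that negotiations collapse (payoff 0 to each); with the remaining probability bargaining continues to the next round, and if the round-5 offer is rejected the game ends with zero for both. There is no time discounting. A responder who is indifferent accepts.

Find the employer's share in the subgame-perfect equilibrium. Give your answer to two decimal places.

127.27

Round 5 (the employer proposes): rejection yields 0 for the candidate; the employer offers 0 and keeps 180.
Round 4 (the candidate proposes): rejecting gives the employer an expected 0.75 × 180 = 135. The candidate offers 135 and keeps 180 − 135 = 45.
Round 3 (the employer proposes): rejecting gives the candidate an expected 0.75 × 45 = 33.75; the employer offers that and keeps 146.25.
Round 2 (the candidate proposes): rejecting gives the employer an expected 0.75 × 146.25 = 109.6875, so the candidate offers 109.6875, keeping 70.3125.
Round 1 (the employer proposes): rejecting gives the candidate an expected 0.75 × 70.3125 = 52.734375. The employer offers 52.734375 and keeps 180 − 52.734375 = 127.265625.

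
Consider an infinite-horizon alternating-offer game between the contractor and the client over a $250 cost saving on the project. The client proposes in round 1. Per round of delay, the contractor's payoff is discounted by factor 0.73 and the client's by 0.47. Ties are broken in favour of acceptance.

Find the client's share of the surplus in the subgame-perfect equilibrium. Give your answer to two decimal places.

Let x be the client's share when the client proposes and y be the contractor's share when the contractor proposes.
The contractor accepts iff offered ≥ 0.73·y, so x = 250 − 0.73y. Symmetrically y = 250 − 0.47x.
Substituting: x = 250 − 0.73(250 − 0.47x), giving x(1 − 0.47·0.73) = 250(1 − 0.73).
So x = 250 × 0.27 / 0.6569 ≈ 102.7554, and the contractor receives 250 − x ≈ 147.2446.

102.76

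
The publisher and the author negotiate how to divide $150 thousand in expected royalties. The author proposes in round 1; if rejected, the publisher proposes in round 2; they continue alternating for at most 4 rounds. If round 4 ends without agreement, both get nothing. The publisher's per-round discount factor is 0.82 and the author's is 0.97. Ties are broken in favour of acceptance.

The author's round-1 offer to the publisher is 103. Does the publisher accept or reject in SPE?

Accept

Work out the publisher's continuation value if the offer is rejected.
Round 4 (the publisher proposes): the author will accept anything ≥ 0, so the publisher offers 0 and keeps 150.
Round 3 (the author proposes): the publisher can get 150 next round, worth 0.82 × 150 = 123 now; the author offers that and keeps 27.
Round 2 (the publisher proposes): the author can get 27 next round, worth 0.97 × 27 = 26.19 now. The publisher offers 26.19 and keeps 150 − 26.19 = 123.81.
So by rejecting in round 1, the publisher gets 123.81 next round, worth 0.82 × 123.81 = 101.5242 now.
Offer 103 ≥ 101.5242, so the publisher accepts.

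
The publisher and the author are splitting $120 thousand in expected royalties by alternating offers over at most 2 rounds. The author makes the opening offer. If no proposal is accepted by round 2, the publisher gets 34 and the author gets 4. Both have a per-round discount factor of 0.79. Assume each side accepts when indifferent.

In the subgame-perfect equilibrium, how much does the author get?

Round 2 (the publisher proposes): the author gets 4 if talks fail, so the publisher offers 4 and keeps 116.
Round 1 (the author proposes): the publisher can get 116 next round, worth 0.79 × 116 = 91.64 now, so the author offers 91.64, keeping 28.36.

28.36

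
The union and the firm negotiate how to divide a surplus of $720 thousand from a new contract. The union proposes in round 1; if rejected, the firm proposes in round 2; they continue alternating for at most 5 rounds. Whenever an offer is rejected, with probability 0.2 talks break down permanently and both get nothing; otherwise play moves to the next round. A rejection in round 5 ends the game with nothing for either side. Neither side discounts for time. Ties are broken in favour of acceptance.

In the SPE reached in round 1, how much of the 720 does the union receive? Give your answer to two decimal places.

Round 5 (the union proposes): rejection yields 0 for the firm; the union offers 0 and keeps 720.
Round 4 (the firm proposes): rejecting gives the union an expected 0.8 × 720 = 576. The firm offers 576 and keeps 720 − 576 = 144.
Round 3 (the union proposes): rejecting gives the firm an expected 0.8 × 144 = 115.2; the union offers that and keeps 604.8.
Round 2 (the firm proposes): rejecting gives the union an expected 0.8 × 604.8 = 483.84. The firm offers 483.84 and keeps 720 − 483.84 = 236.16.
Round 1 (the union proposes): rejecting gives the firm an expected 0.8 × 236.16 = 188.928, so the union offers 188.928, keeping 531.072.

531.07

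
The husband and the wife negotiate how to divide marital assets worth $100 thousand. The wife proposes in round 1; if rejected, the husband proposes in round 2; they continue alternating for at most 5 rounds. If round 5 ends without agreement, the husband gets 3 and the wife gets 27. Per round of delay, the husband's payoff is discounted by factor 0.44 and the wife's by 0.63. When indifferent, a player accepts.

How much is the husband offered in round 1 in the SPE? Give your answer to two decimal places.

Round 5 (the wife proposes): the husband gets 3 if talks fail, so the wife offers 3 and keeps 97.
Round 4 (the husband proposes): the wife can get 97 next round, worth 0.63 × 97 = 61.11 now. The husband offers 61.11 and keeps 100 − 61.11 = 38.89.
Round 3 (the wife proposes): the husband can get 38.89 next round, worth 0.44 × 38.89 = 17.1116 now, so the wife offers 17.1116, keeping 82.8884.
Round 2 (the husband proposes): the wife can get 82.8884 next round, worth 0.63 × 82.8884 = 52.219692 now, so the husband offers 52.219692, keeping 47.780308.
Round 1 (the wife proposes): the husband can get 47.780308 next round, worth 0.44 × 47.780308 = 21.02333552 now; the wife offers that and keeps 78.97666448.

21.02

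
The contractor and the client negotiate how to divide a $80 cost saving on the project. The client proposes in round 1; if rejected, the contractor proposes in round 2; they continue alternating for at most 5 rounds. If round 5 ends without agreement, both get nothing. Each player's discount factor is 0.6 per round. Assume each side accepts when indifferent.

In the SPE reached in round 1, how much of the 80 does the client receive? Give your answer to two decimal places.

Round 5 (the client proposes): the contractor will accept anything ≥ 0, so the client offers 0 and keeps 80.
Round 4 (the contractor proposes): the client can get 80 next round, worth 0.6 × 80 = 48 now; the contractor offers that and keeps 32.
Round 3 (the client proposes): the contractor can get 32 next round, worth 0.6 × 32 = 19.2 now. The client offers 19.2 and keeps 80 − 19.2 = 60.8.
Round 2 (the contractor proposes): the client can get 60.8 next round, worth 0.6 × 60.8 = 36.48 now. The contractor offers 36.48 and keeps 80 − 36.48 = 43.52.
Round 1 (the client proposes): the contractor can get 43.52 next round, worth 0.6 × 43.52 = 26.112 now; the client offers that and keeps 53.888.

53.89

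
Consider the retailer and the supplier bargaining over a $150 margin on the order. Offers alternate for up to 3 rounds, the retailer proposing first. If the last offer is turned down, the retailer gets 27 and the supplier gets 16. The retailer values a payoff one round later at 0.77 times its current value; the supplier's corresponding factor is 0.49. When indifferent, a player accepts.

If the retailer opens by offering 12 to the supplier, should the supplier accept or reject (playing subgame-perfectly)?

Reject

Round 3 (the retailer proposes): the supplier gets 16 if talks fail, so the retailer offers 16 and keeps 134.
Round 2 (the supplier proposes): the retailer can get 134 next round, worth 0.77 × 134 = 103.18 now, so the supplier offers 103.18, keeping 46.82.
So by rejecting in round 1, the supplier gets 46.82 next round, worth 0.49 × 46.82 = 22.9418 now.
Offer 12 < 22.9418, so the supplier rejects.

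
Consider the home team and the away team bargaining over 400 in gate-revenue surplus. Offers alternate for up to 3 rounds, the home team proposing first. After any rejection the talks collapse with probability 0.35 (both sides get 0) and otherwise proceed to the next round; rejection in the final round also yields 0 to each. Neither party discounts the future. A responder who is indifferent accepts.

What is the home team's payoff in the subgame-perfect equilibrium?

309

By backward induction:
Round 3 (the home team proposes): the away team will accept anything ≥ 0, so the home team offers 0 and keeps 400.
Round 2 (the away team proposes): rejecting gives the home team an expected 0.65 × 400 = 260. The away team offers 260 and keeps 400 − 260 = 140.
Round 1 (the home team proposes): rejecting gives the away team an expected 0.65 × 140 = 91; the home team offers that and keeps 309.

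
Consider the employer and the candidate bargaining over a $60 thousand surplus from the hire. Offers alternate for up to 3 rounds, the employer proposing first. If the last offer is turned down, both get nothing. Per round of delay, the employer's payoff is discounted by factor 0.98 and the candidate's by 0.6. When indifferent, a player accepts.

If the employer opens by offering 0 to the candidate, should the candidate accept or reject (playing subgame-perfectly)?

Reject

Work out the candidate's continuation value if the offer is rejected.
Round 3 (the employer proposes): rejection yields 0 for the candidate; the employer offers 0 and keeps 60.
Round 2 (the candidate proposes): the employer can get 60 next round, worth 0.98 × 60 = 58.8 now; the candidate offers that and keeps 1.2.
So by rejecting in round 1, the candidate gets 1.2 next round, worth 0.6 × 1.2 = 0.72 now.
Offer 0 < 0.72, so the candidate rejects.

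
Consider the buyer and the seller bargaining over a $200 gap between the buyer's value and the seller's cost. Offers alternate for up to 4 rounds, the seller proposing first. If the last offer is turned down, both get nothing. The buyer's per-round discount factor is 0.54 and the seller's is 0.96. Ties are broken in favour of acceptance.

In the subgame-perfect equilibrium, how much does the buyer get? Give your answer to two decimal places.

Round 4 (the buyer proposes): the seller will accept anything ≥ 0, so the buyer offers 0 and keeps 200.
Round 3 (the seller proposes): the buyer can get 200 next round, worth 0.54 × 200 = 108 now, so the seller offers 108, keeping 92.
Round 2 (the buyer proposes): the seller can get 92 next round, worth 0.96 × 92 = 88.32 now. The buyer offers 88.32 and keeps 200 − 88.32 = 111.68.
Round 1 (the seller proposes): the buyer can get 111.68 next round, worth 0.54 × 111.68 = 60.3072 now. The seller offers 60.3072 and keeps 200 − 60.3072 = 139.6928.

60.31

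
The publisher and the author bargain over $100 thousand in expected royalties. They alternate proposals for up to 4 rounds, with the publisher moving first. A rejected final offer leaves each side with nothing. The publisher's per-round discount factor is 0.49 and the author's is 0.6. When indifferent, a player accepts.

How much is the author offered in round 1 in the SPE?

Round 4 (the author proposes): rejection yields 0 for the publisher; the author offers 0 and keeps 100.
Round 3 (the publisher proposes): the author can get 100 next round, worth 0.6 × 100 = 60 now. The publisher offers 60 and keeps 100 − 60 = 40.
Round 2 (the author proposes): the publisher can get 40 next round, worth 0.49 × 40 = 19.6 now; the author offers that and keeps 80.4.
Round 1 (the publisher proposes): the author can get 80.4 next round, worth 0.6 × 80.4 = 48.24 now, so the publisher offers 48.24, keeping 51.76.

48.24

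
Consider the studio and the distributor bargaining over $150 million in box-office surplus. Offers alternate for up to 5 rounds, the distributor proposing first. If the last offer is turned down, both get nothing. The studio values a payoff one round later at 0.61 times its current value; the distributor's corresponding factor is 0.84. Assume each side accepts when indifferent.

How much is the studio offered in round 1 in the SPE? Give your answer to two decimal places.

22.14

Round 5 (the distributor proposes): rejection yields 0 for the studio; the distributor offers 0 and keeps 150.
Round 4 (the studio proposes): the distributor can get 150 next round, worth 0.84 × 150 = 126 now; the studio offers that and keeps 24.
Round 3 (the distributor proposes): the studio can get 24 next round, worth 0.61 × 24 = 14.64 now, so the distributor offers 14.64, keeping 135.36.
Round 2 (the studio proposes): the distributor can get 135.36 next round, worth 0.84 × 135.36 = 113.7024 now. The studio offers 113.7024 and keeps 150 − 113.7024 = 36.2976.
Round 1 (the distributor proposes): the studio can get 36.2976 next round, worth 0.61 × 36.2976 = 22.141536 now; the distributor offers that and keeps 127.858464.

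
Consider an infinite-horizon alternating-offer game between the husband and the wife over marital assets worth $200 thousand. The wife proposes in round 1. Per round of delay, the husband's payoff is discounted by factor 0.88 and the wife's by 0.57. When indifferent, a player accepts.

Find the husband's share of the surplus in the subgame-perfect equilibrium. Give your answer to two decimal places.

In a stationary SPE each proposer offers the other exactly their discounted continuation value.
If the wife keeps x when proposing and the husband keeps y when proposing, then x = 200 − 0.88y and y = 200 − 0.57x.
Solving: x = 200(1 − 0.88) / (1 − 0.57·0.88) = 24 / 0.4984 ≈ 48.1541.
The husband gets 200 − 48.1541 ≈ 151.8459.

151.85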